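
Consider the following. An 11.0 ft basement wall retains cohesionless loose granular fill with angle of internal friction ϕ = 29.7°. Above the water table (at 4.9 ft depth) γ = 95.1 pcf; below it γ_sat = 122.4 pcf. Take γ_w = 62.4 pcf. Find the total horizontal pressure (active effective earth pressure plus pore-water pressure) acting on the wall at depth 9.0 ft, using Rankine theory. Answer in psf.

K_a = (1 − sin φ)/(1 + sin φ) = 0.3374.
γ' = 122.4 − 62.4 = 60.00 pcf.
Effective vertical stress at 9.0 ft: σ'_v = 95.1×4.9 + 60.00×4.10 = 712.0 psf.
σ'_h = K_a σ'_v = 0.3374 × 712.0 = 240.2 psf; u = γ_w × 4.10 = 255.8 psf.
Total σ_h = 240.2 + 255.8 = 496.1 psf.

496 psf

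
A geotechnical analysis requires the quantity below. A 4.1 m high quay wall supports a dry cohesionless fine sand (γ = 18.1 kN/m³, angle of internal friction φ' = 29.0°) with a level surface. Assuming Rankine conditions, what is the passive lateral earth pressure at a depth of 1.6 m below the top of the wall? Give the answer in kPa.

K_p = (1 + sin φ)/(1 − sin φ) = 2.882.
σ_h = K_p γ z = 2.882 × 18.1 × 1.6 = 83.46 kPa.

83.5 kPa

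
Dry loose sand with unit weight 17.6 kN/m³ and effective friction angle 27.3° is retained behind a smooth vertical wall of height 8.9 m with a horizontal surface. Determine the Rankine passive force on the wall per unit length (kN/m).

K_p = tan²(45° + φ/2) = 2.694.
P_p = ½ K_p γ H² = 0.5 × 2.694 × 17.6 × 8.9² = 1878 kN/m.

1880 kN/m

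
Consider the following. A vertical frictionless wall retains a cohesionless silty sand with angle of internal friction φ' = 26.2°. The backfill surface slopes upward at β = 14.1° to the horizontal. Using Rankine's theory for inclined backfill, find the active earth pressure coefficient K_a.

0.436

K_a = cos β · (cos β − √(cos²β − cos²φ)) / (cos β + √(cos²β − cos²φ)).
cos β = 0.9699, cos φ = 0.8973, √(cos²β − cos²φ) = 0.3682.
K_a = 0.9699 × (0.9699 − 0.3682)/(0.9699 + 0.3682) = 0.4361.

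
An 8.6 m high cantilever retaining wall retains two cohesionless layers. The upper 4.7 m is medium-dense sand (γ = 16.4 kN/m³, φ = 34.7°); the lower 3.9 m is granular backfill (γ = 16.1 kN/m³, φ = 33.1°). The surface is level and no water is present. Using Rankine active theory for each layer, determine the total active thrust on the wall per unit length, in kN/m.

174 kN/m

K_a1 = tan²(45°−34.7°/2) = 0.2745; K_a2 = tan²(45°−33.1°/2) = 0.2936.
Layer 1: σ at base = K_a1 γ₁ h₁ = 21.16 kPa; P₁ = ½×21.16×4.7 = 49.72.
Layer 2: σ_v at top = γ₁h₁ = 77.08; σ_h top = K_a2×77.08 = 22.63; σ_h base = K_a2×(77.08+16.1×3.9) = 41.06.
P₂ = ½(22.63+41.06)×3.9 = 124.2. Total P_a = 49.72+124.2 = 173.9 kN/m.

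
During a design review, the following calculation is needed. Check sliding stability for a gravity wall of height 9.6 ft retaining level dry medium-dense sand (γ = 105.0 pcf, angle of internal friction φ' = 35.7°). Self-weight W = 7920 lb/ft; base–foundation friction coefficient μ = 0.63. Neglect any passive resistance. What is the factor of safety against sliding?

3.92

K_a = tan²(45° − 35.7°/2) = 0.2630.
P_a = ½K_aγH² = 0.5×0.2630×105.0×9.6² = 1272 lb/ft, acting at H/3 = 3.200 ft above the base.
FS_sliding = μW / P_a = 0.63×7920 / 1272 = 3.921.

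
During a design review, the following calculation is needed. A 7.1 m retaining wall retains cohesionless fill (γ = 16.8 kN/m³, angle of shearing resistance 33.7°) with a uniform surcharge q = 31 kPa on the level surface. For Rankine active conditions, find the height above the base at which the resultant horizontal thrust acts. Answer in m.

K_a = 0.2863.
Triangular part P₁ = ½K_aγH² = 121.2 at H/3 = 2.367 m; rectangular part P₂ = K_a q H = 63.02 at H/2 = 3.550 m.
ȳ = (P₁·2.367 + P₂·3.550)/(P₁+P₂) = 2.771 m.

2.77 m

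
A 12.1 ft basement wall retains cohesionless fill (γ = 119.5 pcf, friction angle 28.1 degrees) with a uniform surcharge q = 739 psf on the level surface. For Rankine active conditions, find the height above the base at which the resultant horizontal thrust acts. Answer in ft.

5.05 ft

K_a = 0.3596.
Triangular part P₁ = ½K_aγH² = 3146 at H/3 = 4.033 ft; rectangular part P₂ = K_a q H = 3216 at H/2 = 6.050 ft.
ȳ = (P₁·4.033 + P₂·6.050)/(P₁+P₂) = 5.053 ft.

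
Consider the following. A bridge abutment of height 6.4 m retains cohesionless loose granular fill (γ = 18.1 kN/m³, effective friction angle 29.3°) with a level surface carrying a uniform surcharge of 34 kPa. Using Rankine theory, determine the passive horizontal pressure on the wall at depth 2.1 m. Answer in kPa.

K_p = (1 + sin φ)/(1 − sin φ) = 2.917.
σ_v = γz + q = 18.1 × 2.1 + 34 = 72.01 kPa.
σ_h = K_p σ_v = 2.917 × 72.01 = 210.0 kPa.

210 kPa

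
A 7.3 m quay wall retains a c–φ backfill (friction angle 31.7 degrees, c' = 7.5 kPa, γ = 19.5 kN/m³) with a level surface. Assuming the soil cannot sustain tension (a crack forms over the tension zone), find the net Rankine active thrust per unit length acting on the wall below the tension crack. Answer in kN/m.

106 kN/m

K_a = 0.3111; √K_a = 0.5577.
Tension-crack depth z_c = 2c/(γ√K_a) = 2×7.5/(19.5×0.5577) = 1.379 m.
σ_a at base = K_a γ H − 2c√K_a = 0.3111×19.5×7.3 − 2×7.5×0.5577 = 35.91 kPa.
P_a = ½ × 35.91 × (H − z_c) = 0.5×35.91×5.921 = 106.3 kN/m.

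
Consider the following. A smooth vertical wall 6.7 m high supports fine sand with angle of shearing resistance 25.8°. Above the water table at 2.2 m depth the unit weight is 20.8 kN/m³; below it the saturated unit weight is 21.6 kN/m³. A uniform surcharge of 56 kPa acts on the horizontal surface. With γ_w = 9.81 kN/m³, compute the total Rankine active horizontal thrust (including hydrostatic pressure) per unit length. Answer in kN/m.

K_a = tan²(45° − φ/2) = 0.3935.
γ' = 21.6 − 9.81 = 11.79 kN/m³. h₂ = H − d_w = 4.5 m.
σ'_h: at surface K_a·q = 22.04; at WT K_a(q+γd_w) = 40.04; at base K_a(q+γd_w+γ'h₂) = 60.92 kPa.
P₁ = ½(22.04+40.04)×2.2 = 68.29; P₂ = ½(40.04+60.92)×4.5 = 227.2; P_w = ½γ_w h₂² = 99.33.
Total = 68.29+227.2+99.33 = 394.8 kN/m.

395 kN/m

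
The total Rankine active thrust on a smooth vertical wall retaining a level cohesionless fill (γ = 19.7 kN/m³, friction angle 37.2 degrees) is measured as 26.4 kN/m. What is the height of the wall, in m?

K_a = 0.2464. P_a = ½ K_a γ H² ⇒ H = √(2P_a/(K_a γ)).
H = √(2×26.4/(0.2464×19.7)) = 3.298 m.

3.30 m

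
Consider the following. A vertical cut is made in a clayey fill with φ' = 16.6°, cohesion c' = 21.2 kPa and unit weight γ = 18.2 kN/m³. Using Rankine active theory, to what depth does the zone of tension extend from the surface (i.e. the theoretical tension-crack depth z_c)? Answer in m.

K_a = tan²(45° − 16.6°/2) = 0.5556; √K_a = 0.7454.
The active pressure is zero where K_a γ z = 2c√K_a, so z_c = 2c/(γ√K_a) = 2×21.2/(18.2×0.7454) = 3.125 m.

3.13 m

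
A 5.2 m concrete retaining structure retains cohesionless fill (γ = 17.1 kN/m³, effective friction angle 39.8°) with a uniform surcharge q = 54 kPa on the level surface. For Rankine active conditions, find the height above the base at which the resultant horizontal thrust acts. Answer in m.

2.21 m

K_a = 0.2194.
Triangular part P₁ = ½K_aγH² = 50.73 at H/3 = 1.733 m; rectangular part P₂ = K_a q H = 61.62 at H/2 = 2.600 m.
ȳ = (P₁·1.733 + P₂·2.600)/(P₁+P₂) = 2.209 m.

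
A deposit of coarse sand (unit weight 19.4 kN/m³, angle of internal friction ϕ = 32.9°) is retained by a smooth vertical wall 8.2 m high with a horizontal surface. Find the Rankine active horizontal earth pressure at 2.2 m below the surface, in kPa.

12.6 kPa

K_a = (1 − sin φ)/(1 + sin φ) = 0.2960.
σ_h = K_a γ z = 0.2960 × 19.4 × 2.2 = 12.63 kPa.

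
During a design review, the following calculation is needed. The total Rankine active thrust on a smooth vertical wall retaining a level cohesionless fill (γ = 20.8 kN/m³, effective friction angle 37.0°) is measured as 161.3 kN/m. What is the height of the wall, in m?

7.90 m

K_a = 0.2486. P_a = ½ K_a γ H² ⇒ H = √(2P_a/(K_a γ)).
H = √(2×161.3/(0.2486×20.8)) = 7.899 m.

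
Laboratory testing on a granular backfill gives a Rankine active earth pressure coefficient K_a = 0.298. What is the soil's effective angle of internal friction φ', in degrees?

K_a = tan²(45° − φ/2) ⇒ 45° − φ/2 = arctan(√0.298) = 28.63°.
φ = 2(45° − 28.63°) = 32.74°.

32.7°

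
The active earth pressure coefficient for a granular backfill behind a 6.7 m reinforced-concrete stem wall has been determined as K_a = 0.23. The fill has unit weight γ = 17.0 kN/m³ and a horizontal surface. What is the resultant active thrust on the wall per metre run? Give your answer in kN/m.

P = ½ K_a γ H² = 0.5 × 0.23 × 17.0 × 6.7² = 87.76 kN/m.

87.8 kN/m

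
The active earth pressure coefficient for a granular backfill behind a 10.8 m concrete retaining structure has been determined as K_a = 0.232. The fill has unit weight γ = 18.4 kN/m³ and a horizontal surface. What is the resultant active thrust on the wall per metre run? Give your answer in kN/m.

249 kN/m

P = ½ K_a γ H² = 0.5 × 0.232 × 18.4 × 10.8² = 249.0 kN/m.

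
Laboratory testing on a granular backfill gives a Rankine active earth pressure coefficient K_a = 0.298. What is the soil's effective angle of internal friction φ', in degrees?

32.7°

K_a = tan²(45° − φ/2) ⇒ 45° − φ/2 = arctan(√0.298) = 28.63°.
φ = 2(45° − 28.63°) = 32.74°.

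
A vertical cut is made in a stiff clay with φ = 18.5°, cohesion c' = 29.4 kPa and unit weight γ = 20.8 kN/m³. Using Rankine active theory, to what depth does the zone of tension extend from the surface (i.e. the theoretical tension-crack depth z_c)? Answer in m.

3.93 m

K_a = tan²(45° − 18.5°/2) = 0.5183; √K_a = 0.7199.
The active pressure is zero where K_a γ z = 2c√K_a, so z_c = 2c/(γ√K_a) = 2×29.4/(20.8×0.7199) = 3.927 m.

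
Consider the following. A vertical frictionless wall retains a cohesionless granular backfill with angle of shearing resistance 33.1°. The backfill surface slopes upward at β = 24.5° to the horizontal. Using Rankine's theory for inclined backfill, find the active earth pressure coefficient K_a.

0.399

K_a = cos β · (cos β − √(cos²β − cos²φ)) / (cos β + √(cos²β − cos²φ)).
cos β = 0.9100, cos φ = 0.8377, √(cos²β − cos²φ) = 0.3553.
K_a = 0.9100 × (0.9100 − 0.3553)/(0.9100 + 0.3553) = 0.3989.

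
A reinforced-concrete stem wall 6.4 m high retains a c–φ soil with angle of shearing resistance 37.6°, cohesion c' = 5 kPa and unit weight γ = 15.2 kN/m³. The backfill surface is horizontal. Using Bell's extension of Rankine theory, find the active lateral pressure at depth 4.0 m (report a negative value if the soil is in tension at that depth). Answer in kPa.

9.80 kPa

K_a = (1 − sin φ)/(1 + sin φ) = 0.2421.
σ_a = K_a γ z − 2c√K_a = 0.2421×15.2×4.0 − 2×5×0.4921 = 9.801 kPa.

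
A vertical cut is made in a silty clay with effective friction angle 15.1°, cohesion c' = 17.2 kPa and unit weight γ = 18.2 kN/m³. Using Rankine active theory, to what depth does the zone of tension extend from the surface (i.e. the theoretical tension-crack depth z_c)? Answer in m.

K_a = tan²(45° − 15.1°/2) = 0.5867; √K_a = 0.7659.
The active pressure is zero where K_a γ z = 2c√K_a, so z_c = 2c/(γ√K_a) = 2×17.2/(18.2×0.7659) = 2.468 m.

2.47 m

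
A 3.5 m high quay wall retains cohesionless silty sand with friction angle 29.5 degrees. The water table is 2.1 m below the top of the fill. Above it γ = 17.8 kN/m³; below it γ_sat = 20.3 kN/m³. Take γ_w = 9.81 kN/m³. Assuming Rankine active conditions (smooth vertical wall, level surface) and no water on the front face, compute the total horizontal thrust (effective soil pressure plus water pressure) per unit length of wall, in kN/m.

K_a = tan²(45° − φ/2) = 0.3401.
γ' = 20.3 − 9.81 = 10.49 kN/m³. Depth below WT = 1.4 m.
σ'_h at WT = K_a γ d_w = 12.71 kPa; at base = 12.71 + K_a γ' × 1.4 = 17.71 kPa.
P₁ (0–2.1 m) = ½×12.71×2.1 = 13.35. P₂ (2.1–3.5 m) = ½(12.71+17.71)×1.4 = 21.29.
P_w = ½ γ_w h₂² = 0.5×9.81×1.4² = 9.614. Total = 13.35+21.29+9.614 = 44.26 kN/m.

44.3 kN/m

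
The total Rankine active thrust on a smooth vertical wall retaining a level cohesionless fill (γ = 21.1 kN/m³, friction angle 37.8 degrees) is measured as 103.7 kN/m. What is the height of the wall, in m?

K_a = 0.2400. P_a = ½ K_a γ H² ⇒ H = √(2P_a/(K_a γ)).
H = √(2×103.7/(0.2400×21.1)) = 6.400 m.

6.40 m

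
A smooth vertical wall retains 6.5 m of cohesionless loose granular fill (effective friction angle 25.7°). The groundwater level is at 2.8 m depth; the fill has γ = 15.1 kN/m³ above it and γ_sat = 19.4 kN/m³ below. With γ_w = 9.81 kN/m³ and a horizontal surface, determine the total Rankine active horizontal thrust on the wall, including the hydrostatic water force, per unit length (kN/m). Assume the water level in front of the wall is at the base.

178 kN/m

K_a = tan²(45° − φ/2) = 0.3950.
γ' = 19.4 − 9.81 = 9.590 kN/m³. Depth below WT = 3.7 m.
σ'_h at WT = K_a γ d_w = 16.70 kPa; at base = 16.70 + K_a γ' × 3.7 = 30.72 kPa.
P₁ (0–2.8 m) = ½×16.70×2.8 = 23.38. P₂ (2.8–6.5 m) = ½(16.70+30.72)×3.7 = 87.73.
P_w = ½ γ_w h₂² = 0.5×9.81×3.7² = 67.15. Total = 23.38+87.73+67.15 = 178.3 kN/m.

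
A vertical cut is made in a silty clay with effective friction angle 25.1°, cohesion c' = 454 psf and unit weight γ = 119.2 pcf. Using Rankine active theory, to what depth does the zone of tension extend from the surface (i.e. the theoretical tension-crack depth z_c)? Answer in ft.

K_a = tan²(45° − 25.1°/2) = 0.4043; √K_a = 0.6358.
The active pressure is zero where K_a γ z = 2c√K_a, so z_c = 2c/(γ√K_a) = 2×454/(119.2×0.6358) = 11.98 ft.

12.0 ft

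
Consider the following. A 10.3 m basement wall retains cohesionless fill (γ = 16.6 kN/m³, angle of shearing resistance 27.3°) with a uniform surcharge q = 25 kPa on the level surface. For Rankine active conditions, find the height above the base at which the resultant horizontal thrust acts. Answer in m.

K_a = 0.3711.
Triangular part P₁ = ½K_aγH² = 326.8 at H/3 = 3.433 m; rectangular part P₂ = K_a q H = 95.57 at H/2 = 5.150 m.
ȳ = (P₁·3.433 + P₂·5.150)/(P₁+P₂) = 3.822 m.

3.82 m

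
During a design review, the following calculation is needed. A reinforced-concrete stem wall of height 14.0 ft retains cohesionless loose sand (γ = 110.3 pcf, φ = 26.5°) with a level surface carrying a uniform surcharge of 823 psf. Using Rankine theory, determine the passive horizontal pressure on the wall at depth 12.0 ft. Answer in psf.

5610 psf

K_p = (1 + sin φ)/(1 − sin φ) = 2.611.
σ_v = γz + q = 110.3 × 12.0 + 823 = 2147 psf.
σ_h = K_p σ_v = 2.611 × 2147 = 5606 psf.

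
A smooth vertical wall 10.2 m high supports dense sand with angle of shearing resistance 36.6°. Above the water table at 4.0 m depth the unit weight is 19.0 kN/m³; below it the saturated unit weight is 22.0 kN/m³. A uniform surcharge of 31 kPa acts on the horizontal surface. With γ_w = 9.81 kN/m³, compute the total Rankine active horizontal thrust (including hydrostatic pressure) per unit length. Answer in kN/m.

485 kN/m

K_a = tan²(45° − φ/2) = 0.2530.
γ' = 22.0 − 9.81 = 12.19 kN/m³. h₂ = H − d_w = 6.2 m.
σ'_h: at surface K_a·q = 7.842; at WT K_a(q+γd_w) = 27.07; at base K_a(q+γd_w+γ'h₂) = 46.18 kPa.
P₁ = ½(7.842+27.07)×4.0 = 69.82; P₂ = ½(27.07+46.18)×6.2 = 227.1; P_w = ½γ_w h₂² = 188.5.
Total = 69.82+227.1+188.5 = 485.4 kN/m.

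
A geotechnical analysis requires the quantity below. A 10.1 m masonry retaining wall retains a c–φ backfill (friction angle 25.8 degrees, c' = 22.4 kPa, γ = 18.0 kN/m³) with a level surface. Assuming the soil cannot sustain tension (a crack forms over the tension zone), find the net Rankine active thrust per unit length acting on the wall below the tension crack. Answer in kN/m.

133 kN/m

K_a = 0.3935; √K_a = 0.6273.
Tension-crack depth z_c = 2c/(γ√K_a) = 2×22.4/(18.0×0.6273) = 3.968 m.
σ_a at base = K_a γ H − 2c√K_a = 0.3935×18.0×10.1 − 2×22.4×0.6273 = 43.44 kPa.
P_a = ½ × 43.44 × (H − z_c) = 0.5×43.44×6.132 = 133.2 kN/m.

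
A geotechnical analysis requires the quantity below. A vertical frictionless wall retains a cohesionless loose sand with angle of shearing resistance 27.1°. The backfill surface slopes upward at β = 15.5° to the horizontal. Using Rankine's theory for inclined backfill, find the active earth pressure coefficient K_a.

0.430

K_a = cos β · (cos β − √(cos²β − cos²φ)) / (cos β + √(cos²β − cos²φ)).
cos β = 0.9636, cos φ = 0.8902, √(cos²β − cos²φ) = 0.3689.
K_a = 0.9636 × (0.9636 − 0.3689)/(0.9636 + 0.3689) = 0.4301.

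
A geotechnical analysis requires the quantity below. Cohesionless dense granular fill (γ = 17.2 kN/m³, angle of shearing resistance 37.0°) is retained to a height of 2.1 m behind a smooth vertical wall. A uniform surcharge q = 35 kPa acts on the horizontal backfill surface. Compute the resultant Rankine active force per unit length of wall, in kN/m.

K_a = tan²(45° − φ/2) = 0.2486.
Soil triangle: ½ K_a γ H² = 0.5×0.2486×17.2×2.1² = 9.428 kN/m.
Surcharge rectangle: K_a q H = 0.2486×35×2.1 = 18.27 kN/m.
Total = 9.428 + 18.27 = 27.70 kN/m.

27.7 kN/m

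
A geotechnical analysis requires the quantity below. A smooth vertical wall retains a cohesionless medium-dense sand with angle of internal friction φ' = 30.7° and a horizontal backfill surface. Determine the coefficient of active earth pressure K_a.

0.324

K_a = tan²(45° − φ/2) = tan²(29.65°) = 0.3240.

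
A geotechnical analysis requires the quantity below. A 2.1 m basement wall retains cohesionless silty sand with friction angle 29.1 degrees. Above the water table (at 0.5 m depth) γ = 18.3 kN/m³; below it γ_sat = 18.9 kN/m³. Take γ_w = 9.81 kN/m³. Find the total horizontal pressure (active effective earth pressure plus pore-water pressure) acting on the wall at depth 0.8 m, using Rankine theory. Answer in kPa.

7.05 kPa

K_a = (1 − sin φ)/(1 + sin φ) = 0.3456.
γ' = 18.9 − 9.81 = 9.090 kN/m³.
Effective vertical stress at 0.8 m: σ'_v = 18.3×0.5 + 9.090×0.300 = 11.88 kPa.
σ'_h = K_a σ'_v = 0.3456 × 11.88 = 4.105 kPa; u = γ_w × 0.300 = 2.943 kPa.
Total σ_h = 4.105 + 2.943 = 7.048 kPa.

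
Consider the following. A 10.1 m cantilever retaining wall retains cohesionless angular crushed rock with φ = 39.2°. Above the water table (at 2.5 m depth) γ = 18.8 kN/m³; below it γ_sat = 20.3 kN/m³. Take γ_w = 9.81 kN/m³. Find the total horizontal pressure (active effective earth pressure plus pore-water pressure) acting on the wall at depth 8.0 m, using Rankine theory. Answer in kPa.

77.6 kPa

K_a = (1 − sin φ)/(1 + sin φ) = 0.2255.
γ' = 20.3 − 9.81 = 10.49 kN/m³.
Effective vertical stress at 8.0 m: σ'_v = 18.8×2.5 + 10.49×5.50 = 104.7 kPa.
σ'_h = K_a σ'_v = 0.2255 × 104.7 = 23.61 kPa; u = γ_w × 5.50 = 53.96 kPa.
Total σ_h = 23.61 + 53.96 = 77.56 kPa.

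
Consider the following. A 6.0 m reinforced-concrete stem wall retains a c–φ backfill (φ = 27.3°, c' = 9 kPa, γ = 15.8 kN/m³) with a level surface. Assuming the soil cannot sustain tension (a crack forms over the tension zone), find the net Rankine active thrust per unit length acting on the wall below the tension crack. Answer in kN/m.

50.0 kN/m

K_a = 0.3711; √K_a = 0.6092.
Tension-crack depth z_c = 2c/(γ√K_a) = 2×9/(15.8×0.6092) = 1.870 m.
σ_a at base = K_a γ H − 2c√K_a = 0.3711×15.8×6.0 − 2×9×0.6092 = 24.22 kPa.
P_a = ½ × 24.22 × (H − z_c) = 0.5×24.22×4.130 = 50.01 kN/m.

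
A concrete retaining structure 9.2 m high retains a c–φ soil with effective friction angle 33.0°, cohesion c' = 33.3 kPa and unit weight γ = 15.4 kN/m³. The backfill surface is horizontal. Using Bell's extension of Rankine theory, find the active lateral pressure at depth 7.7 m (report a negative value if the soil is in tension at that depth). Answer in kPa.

K_a = (1 − sin φ)/(1 + sin φ) = 0.2948.
σ_a = K_a γ z − 2c√K_a = 0.2948×15.4×7.7 − 2×33.3×0.5430 = -1.203 kPa.

-1.20 kPa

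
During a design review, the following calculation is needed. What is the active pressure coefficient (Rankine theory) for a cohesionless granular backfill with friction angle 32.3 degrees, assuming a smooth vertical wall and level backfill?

0.303

K_a = tan²(45° − φ/2) = tan²(28.85°) = 0.3035.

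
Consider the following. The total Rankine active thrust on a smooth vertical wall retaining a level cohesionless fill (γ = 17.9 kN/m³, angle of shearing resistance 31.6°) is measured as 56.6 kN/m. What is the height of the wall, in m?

4.50 m

K_a = 0.3123. P_a = ½ K_a γ H² ⇒ H = √(2P_a/(K_a γ)).
H = √(2×56.6/(0.3123×17.9)) = 4.500 m.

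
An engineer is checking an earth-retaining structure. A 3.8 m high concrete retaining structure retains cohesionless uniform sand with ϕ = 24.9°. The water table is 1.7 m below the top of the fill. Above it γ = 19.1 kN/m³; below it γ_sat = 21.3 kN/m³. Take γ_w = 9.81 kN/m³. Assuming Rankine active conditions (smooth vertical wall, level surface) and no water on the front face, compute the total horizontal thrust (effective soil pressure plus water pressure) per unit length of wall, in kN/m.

71.0 kN/m

K_a = tan²(45° − φ/2) = 0.4074.
γ' = 21.3 − 9.81 = 11.49 kN/m³. Depth below WT = 2.1 m.
σ'_h at WT = K_a γ d_w = 13.23 kPa; at base = 13.23 + K_a γ' × 2.1 = 23.06 kPa.
P₁ (0–1.7 m) = ½×13.23×1.7 = 11.24. P₂ (1.7–3.8 m) = ½(13.23+23.06)×2.1 = 38.10.
P_w = ½ γ_w h₂² = 0.5×9.81×2.1² = 21.63. Total = 11.24+38.10+21.63 = 70.98 kN/m.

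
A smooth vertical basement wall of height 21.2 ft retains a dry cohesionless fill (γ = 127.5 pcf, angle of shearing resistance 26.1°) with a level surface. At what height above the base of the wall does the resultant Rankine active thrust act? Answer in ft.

7.07 ft

K_a = 0.3889.
The pressure distribution is triangular, so the resultant acts at H/3 above the base = 21.2/3 = 7.067 ft.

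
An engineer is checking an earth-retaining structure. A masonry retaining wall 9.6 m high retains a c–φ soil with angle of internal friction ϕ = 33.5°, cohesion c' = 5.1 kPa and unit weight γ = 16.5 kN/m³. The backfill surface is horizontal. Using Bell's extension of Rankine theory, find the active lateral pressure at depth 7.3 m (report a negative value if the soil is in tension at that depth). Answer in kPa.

29.3 kPa

K_a = (1 − sin φ)/(1 + sin φ) = 0.2887.
σ_a = K_a γ z − 2c√K_a = 0.2887×16.5×7.3 − 2×5.1×0.5373 = 29.29 kPa.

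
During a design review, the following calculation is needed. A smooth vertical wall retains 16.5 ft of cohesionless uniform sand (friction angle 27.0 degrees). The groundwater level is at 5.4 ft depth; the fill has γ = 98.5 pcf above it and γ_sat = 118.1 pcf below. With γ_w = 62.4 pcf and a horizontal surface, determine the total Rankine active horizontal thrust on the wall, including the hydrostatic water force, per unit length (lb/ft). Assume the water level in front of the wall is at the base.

K_a = tan²(45° − φ/2) = 0.3755.
γ' = 118.1 − 62.4 = 55.70 pcf. Depth below WT = 11.1 ft.
σ'_h at WT = K_a γ d_w = 199.7 psf; at base = 199.7 + K_a γ' × 11.1 = 431.9 psf.
P₁ (0–5.4 ft) = ½×199.7×5.4 = 539.3. P₂ (5.4–16.5 ft) = ½(199.7+431.9)×11.1 = 3506.
P_w = ½ γ_w h₂² = 0.5×62.4×11.1² = 3844. Total = 539.3+3506+3844 = 7889 lb/ft.

7890 lb/ft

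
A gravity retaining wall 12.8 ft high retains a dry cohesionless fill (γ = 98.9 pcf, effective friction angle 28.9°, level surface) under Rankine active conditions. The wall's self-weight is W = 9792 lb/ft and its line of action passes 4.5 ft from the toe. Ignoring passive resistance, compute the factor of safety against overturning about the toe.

K_a = tan²(45° − 28.9°/2) = 0.3484.
P_a = ½K_aγH² = 0.5×0.3484×98.9×12.8² = 2822 lb/ft, acting at H/3 = 4.267 ft above the base.
Overturning moment M_o = P_a × H/3 = 2822 × 4.267 = 12040.
Resisting moment M_r = W × 4.5 = 9792 × 4.5 = 44060.
FS_overturning = M_r/M_o = 44060/12040 = 3.659.

3.66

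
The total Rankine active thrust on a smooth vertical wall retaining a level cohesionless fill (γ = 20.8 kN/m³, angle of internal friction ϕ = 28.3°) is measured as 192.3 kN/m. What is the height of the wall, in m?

K_a = 0.3568. P_a = ½ K_a γ H² ⇒ H = √(2P_a/(K_a γ)).
H = √(2×192.3/(0.3568×20.8)) = 7.199 m.

7.20 m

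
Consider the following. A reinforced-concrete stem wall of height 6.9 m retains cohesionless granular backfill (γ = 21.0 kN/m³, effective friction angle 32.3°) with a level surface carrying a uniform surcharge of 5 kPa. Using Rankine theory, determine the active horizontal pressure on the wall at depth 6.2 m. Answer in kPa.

K_a = (1 − sin φ)/(1 + sin φ) = 0.3035.
σ_v = γz + q = 21.0 × 6.2 + 5 = 135.2 kPa.
σ_h = K_a σ_v = 0.3035 × 135.2 = 41.03 kPa.

41.0 kPa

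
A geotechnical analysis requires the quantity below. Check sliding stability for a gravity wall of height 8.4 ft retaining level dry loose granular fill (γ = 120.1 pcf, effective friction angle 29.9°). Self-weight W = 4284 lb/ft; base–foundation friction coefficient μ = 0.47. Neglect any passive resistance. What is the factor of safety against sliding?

K_a = tan²(45° − 29.9°/2) = 0.3347.
P_a = ½K_aγH² = 0.5×0.3347×120.1×8.4² = 1418 lb/ft, acting at H/3 = 2.800 ft above the base.
FS_sliding = μW / P_a = 0.47×4284 / 1418 = 1.420.

1.42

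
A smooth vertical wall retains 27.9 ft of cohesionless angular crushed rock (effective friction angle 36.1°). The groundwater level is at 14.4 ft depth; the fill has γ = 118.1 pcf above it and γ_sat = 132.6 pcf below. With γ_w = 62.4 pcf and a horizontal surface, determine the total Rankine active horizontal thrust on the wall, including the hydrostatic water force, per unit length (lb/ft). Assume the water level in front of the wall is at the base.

16400 lb/ft

K_a = tan²(45° − φ/2) = 0.2585.
γ' = 132.6 − 62.4 = 70.20 pcf. Depth below WT = 13.5 ft.
σ'_h at WT = K_a γ d_w = 439.6 psf; at base = 439.6 + K_a γ' × 13.5 = 684.6 psf.
P₁ (0–14.4 ft) = ½×439.6×14.4 = 3165. P₂ (14.4–27.9 ft) = ½(439.6+684.6)×13.5 = 7588.
P_w = ½ γ_w h₂² = 0.5×62.4×13.5² = 5686. Total = 3165+7588+5686 = 16440 lb/ft.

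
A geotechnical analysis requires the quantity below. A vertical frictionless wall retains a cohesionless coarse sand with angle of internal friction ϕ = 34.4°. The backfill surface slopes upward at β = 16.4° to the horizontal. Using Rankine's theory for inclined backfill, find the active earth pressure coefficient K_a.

0.311

K_a = cos β · (cos β − √(cos²β − cos²φ)) / (cos β + √(cos²β − cos²φ)).
cos β = 0.9593, cos φ = 0.8251, √(cos²β − cos²φ) = 0.4894.
K_a = 0.9593 × (0.9593 − 0.4894)/(0.9593 + 0.4894) = 0.3112.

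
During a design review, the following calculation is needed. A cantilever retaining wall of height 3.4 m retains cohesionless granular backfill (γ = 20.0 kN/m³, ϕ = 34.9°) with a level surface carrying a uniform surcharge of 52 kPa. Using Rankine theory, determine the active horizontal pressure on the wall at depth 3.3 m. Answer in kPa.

K_a = (1 − sin φ)/(1 + sin φ) = 0.2721.
σ_v = γz + q = 20.0 × 3.3 + 52 = 118.0 kPa.
σ_h = K_a σ_v = 0.2721 × 118.0 = 32.11 kPa.

32.1 kPa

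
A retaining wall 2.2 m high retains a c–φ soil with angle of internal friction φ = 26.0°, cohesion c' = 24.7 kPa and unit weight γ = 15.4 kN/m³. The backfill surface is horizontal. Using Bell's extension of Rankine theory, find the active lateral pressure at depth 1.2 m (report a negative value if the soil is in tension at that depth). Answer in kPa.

K_a = (1 − sin φ)/(1 + sin φ) = 0.3905.
σ_a = K_a γ z − 2c√K_a = 0.3905×15.4×1.2 − 2×24.7×0.6249 = -23.65 kPa.

-23.7 kPa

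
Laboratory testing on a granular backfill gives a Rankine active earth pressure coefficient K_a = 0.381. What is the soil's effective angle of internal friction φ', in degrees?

26.6°

K_a = tan²(45° − φ/2) ⇒ 45° − φ/2 = arctan(√0.381) = 31.69°.
φ = 2(45° − 31.69°) = 26.63°.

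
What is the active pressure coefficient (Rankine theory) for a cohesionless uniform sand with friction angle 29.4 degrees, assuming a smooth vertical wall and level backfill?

0.341

K_a = (1 − sin φ)/(1 + sin φ) = (1 − sin 29.4°)/(1 + sin 29.4°) = 0.3415.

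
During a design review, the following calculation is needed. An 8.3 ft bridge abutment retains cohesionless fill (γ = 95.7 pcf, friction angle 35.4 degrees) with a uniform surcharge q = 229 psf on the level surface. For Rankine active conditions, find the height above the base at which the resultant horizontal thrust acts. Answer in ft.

3.27 ft

K_a = 0.2664.
Triangular part P₁ = ½K_aγH² = 878.2 at H/3 = 2.767 ft; rectangular part P₂ = K_a q H = 506.3 at H/2 = 4.150 ft.
ȳ = (P₁·2.767 + P₂·4.150)/(P₁+P₂) = 3.273 ft.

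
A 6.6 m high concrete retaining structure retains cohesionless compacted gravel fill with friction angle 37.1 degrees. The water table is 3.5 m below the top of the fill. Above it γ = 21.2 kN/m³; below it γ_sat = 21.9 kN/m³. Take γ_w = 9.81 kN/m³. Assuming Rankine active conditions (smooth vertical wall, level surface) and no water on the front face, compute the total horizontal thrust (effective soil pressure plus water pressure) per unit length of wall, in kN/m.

151 kN/m

K_a = tan²(45° − φ/2) = 0.2475.
γ' = 21.9 − 9.81 = 12.09 kN/m³. Depth below WT = 3.1 m.
σ'_h at WT = K_a γ d_w = 18.36 kPa; at base = 18.36 + K_a γ' × 3.1 = 27.64 kPa.
P₁ (0–3.5 m) = ½×18.36×3.5 = 32.14. P₂ (3.5–6.6 m) = ½(18.36+27.64)×3.1 = 71.31.
P_w = ½ γ_w h₂² = 0.5×9.81×3.1² = 47.14. Total = 32.14+71.31+47.14 = 150.6 kN/m.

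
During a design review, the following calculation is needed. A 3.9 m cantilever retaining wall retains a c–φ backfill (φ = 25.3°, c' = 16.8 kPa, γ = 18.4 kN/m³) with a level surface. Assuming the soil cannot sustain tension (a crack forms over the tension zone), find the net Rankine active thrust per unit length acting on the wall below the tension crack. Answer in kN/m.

K_a = 0.4012; √K_a = 0.6334.
Tension-crack depth z_c = 2c/(γ√K_a) = 2×16.8/(18.4×0.6334) = 2.883 m.
σ_a at base = K_a γ H − 2c√K_a = 0.4012×18.4×3.9 − 2×16.8×0.6334 = 7.507 kPa.
P_a = ½ × 7.507 × (H − z_c) = 0.5×7.507×1.017 = 3.817 kN/m.

3.82 kN/m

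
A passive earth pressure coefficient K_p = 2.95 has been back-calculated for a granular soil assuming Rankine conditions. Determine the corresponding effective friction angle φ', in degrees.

29.6°

K_p = (1+sin φ)/(1−sin φ) ⇒ sin φ = (K_p − 1)/(K_p + 1) = 0.4937.
φ = arcsin(0.4937) = 29.58°.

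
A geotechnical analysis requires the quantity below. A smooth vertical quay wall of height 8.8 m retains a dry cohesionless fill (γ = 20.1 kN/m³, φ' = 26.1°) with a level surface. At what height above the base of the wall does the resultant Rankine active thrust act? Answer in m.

2.93 m

K_a = 0.3889.
The pressure distribution is triangular, so the resultant acts at H/3 above the base = 8.8/3 = 2.933 m.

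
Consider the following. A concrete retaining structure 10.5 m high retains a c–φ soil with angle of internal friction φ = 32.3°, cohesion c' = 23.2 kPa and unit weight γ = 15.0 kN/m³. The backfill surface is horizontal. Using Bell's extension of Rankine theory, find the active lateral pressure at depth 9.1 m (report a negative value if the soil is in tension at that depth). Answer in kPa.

K_a = (1 − sin φ)/(1 + sin φ) = 0.3035.
σ_a = K_a γ z − 2c√K_a = 0.3035×15.0×9.1 − 2×23.2×0.5509 = 15.86 kPa.

15.9 kPa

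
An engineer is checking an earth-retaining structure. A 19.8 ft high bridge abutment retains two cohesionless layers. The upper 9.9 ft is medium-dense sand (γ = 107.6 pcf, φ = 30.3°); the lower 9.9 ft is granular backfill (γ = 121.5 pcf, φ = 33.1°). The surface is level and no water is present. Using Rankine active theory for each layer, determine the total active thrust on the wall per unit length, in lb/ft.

K_a1 = tan²(45°−30.3°/2) = 0.3293; K_a2 = tan²(45°−33.1°/2) = 0.2936.
Layer 1: σ at base = K_a1 γ₁ h₁ = 350.8 psf; P₁ = ½×350.8×9.9 = 1736.
Layer 2: σ_v at top = γ₁h₁ = 1065; σ_h top = K_a2×1065 = 312.7; σ_h base = K_a2×(1065+121.5×9.9) = 665.9.
P₂ = ½(312.7+665.9)×9.9 = 4844. Total P_a = 1736+4844 = 6580 lb/ft.

6580 lb/ft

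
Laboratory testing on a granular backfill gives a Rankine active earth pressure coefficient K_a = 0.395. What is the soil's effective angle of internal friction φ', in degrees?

K_a = tan²(45° − φ/2) ⇒ 45° − φ/2 = arctan(√0.395) = 32.15°.
φ = 2(45° − 32.15°) = 25.70°.

25.7°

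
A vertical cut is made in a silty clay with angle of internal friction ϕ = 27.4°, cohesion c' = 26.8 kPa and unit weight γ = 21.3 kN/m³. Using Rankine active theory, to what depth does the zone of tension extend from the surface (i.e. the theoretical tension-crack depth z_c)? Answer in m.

4.14 m

K_a = tan²(45° − 27.4°/2) = 0.3697; √K_a = 0.6080.
The active pressure is zero where K_a γ z = 2c√K_a, so z_c = 2c/(γ√K_a) = 2×26.8/(21.3×0.6080) = 4.139 m.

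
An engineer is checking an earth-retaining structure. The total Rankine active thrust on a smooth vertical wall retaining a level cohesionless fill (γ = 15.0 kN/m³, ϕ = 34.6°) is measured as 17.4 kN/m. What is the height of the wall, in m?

K_a = 0.2756. P_a = ½ K_a γ H² ⇒ H = √(2P_a/(K_a γ)).
H = √(2×17.4/(0.2756×15.0)) = 2.901 m.

2.90 m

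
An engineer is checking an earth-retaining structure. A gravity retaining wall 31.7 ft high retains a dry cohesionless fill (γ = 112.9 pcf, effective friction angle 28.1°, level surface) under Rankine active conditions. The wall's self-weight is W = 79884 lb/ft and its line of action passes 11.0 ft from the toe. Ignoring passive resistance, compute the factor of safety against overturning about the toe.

4.08

K_a = tan²(45° − 28.1°/2) = 0.3596.
P_a = ½K_aγH² = 0.5×0.3596×112.9×31.7² = 20400 lb/ft, acting at H/3 = 10.57 ft above the base.
Overturning moment M_o = P_a × H/3 = 20400 × 10.57 = 215600.
Resisting moment M_r = W × 11.0 = 79884 × 11.0 = 878700.
FS_overturning = M_r/M_o = 878700/215600 = 4.077.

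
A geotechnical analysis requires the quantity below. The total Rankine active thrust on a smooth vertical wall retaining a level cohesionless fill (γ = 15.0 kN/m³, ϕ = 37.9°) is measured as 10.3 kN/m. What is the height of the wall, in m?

2.40 m

K_a = 0.2389. P_a = ½ K_a γ H² ⇒ H = √(2P_a/(K_a γ)).
H = √(2×10.3/(0.2389×15.0)) = 2.397 m.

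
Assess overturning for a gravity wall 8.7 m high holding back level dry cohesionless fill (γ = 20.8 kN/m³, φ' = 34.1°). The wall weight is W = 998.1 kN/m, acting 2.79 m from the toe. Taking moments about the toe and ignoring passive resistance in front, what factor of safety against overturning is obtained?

4.33

K_a = tan²(45° − 34.1°/2) = 0.2815.
P_a = ½K_aγH² = 0.5×0.2815×20.8×8.7² = 221.6 kN/m, acting at H/3 = 2.900 m above the base.
Overturning moment M_o = P_a × H/3 = 221.6 × 2.900 = 642.7.
Resisting moment M_r = W × 2.79 = 998.1 × 2.79 = 2785.
FS_overturning = M_r/M_o = 2785/642.7 = 4.333.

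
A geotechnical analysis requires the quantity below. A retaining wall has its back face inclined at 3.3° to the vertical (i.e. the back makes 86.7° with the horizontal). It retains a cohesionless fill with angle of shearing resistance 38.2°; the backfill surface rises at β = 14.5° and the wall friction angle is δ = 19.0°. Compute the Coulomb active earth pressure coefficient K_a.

K_a = sin²(α+φ) / [sin²α · sin(α−δ) · (1 + √{sin(φ+δ)sin(φ−β) / (sin(α−δ)sin(α+β))})²].
With α = 86.7°, φ = 38.2°, δ = 19.0°, β = 14.5°: K_a = 0.2814.

0.281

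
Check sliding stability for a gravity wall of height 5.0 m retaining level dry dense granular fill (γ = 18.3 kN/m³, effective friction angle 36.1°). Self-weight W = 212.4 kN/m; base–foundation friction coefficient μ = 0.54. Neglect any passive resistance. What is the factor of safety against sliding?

1.94

K_a = tan²(45° − 36.1°/2) = 0.2585.
P_a = ½K_aγH² = 0.5×0.2585×18.3×5.0² = 59.13 kN/m, acting at H/3 = 1.667 m above the base.
FS_sliding = μW / P_a = 0.54×212.4 / 59.13 = 1.940.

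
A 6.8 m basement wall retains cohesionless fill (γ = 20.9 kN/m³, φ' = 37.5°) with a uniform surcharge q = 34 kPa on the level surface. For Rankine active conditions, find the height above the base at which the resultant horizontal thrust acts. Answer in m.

2.63 m

K_a = 0.2432.
Triangular part P₁ = ½K_aγH² = 117.5 at H/3 = 2.267 m; rectangular part P₂ = K_a q H = 56.23 at H/2 = 3.400 m.
ȳ = (P₁·2.267 + P₂·3.400)/(P₁+P₂) = 2.633 m.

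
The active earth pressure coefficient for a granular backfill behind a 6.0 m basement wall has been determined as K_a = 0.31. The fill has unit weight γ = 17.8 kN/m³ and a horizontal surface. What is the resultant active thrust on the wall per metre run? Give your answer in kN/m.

99.3 kN/m

P = ½ K_a γ H² = 0.5 × 0.31 × 17.8 × 6.0² = 99.32 kN/m.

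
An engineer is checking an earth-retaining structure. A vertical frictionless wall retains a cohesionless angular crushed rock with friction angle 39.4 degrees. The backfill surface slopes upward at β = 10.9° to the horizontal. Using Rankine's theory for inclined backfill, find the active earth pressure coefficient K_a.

K_a = cos β · (cos β − √(cos²β − cos²φ)) / (cos β + √(cos²β − cos²φ)).
cos β = 0.9820, cos φ = 0.7727, √(cos²β − cos²φ) = 0.6059.
K_a = 0.9820 × (0.9820 − 0.6059)/(0.9820 + 0.6059) = 0.2326.

0.233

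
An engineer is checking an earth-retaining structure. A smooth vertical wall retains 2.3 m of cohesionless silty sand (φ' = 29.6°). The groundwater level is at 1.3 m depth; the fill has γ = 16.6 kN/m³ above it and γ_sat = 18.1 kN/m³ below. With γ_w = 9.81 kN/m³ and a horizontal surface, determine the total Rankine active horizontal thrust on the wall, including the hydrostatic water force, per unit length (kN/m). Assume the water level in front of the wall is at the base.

K_a = tan²(45° − φ/2) = 0.3387.
γ' = 18.1 − 9.81 = 8.290 kN/m³. Depth below WT = 1.0 m.
σ'_h at WT = K_a γ d_w = 7.310 kPa; at base = 7.310 + K_a γ' × 1.0 = 10.12 kPa.
P₁ (0–1.3 m) = ½×7.310×1.3 = 4.752. P₂ (1.3–2.3 m) = ½(7.310+10.12)×1.0 = 8.714.
P_w = ½ γ_w h₂² = 0.5×9.81×1.0² = 4.905. Total = 4.752+8.714+4.905 = 18.37 kN/m.

18.4 kN/m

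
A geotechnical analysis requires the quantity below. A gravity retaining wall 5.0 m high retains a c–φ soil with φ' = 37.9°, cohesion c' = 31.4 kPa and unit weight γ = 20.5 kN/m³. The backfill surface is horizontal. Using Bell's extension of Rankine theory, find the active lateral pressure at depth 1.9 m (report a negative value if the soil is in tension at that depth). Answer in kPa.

-21.4 kPa

K_a = (1 − sin φ)/(1 + sin φ) = 0.2389.
σ_a = K_a γ z − 2c√K_a = 0.2389×20.5×1.9 − 2×31.4×0.4888 = -21.39 kPa.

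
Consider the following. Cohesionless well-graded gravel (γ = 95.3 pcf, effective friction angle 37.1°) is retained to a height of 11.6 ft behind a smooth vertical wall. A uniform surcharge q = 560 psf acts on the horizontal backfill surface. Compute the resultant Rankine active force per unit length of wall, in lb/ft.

3190 lb/ft

K_a = tan²(45° − φ/2) = 0.2475.
Soil triangle: ½ K_a γ H² = 0.5×0.2475×95.3×11.6² = 1587 lb/ft.
Surcharge rectangle: K_a q H = 0.2475×560×11.6 = 1608 lb/ft.
Total = 1587 + 1608 = 3195 lb/ft.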